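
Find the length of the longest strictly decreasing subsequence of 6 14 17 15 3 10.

Scanning left to right, the best length ending at each element is: 6→1, 14→1, 17→1, 15→2, 3→3, 10→3.
So the longest decreasing subsequence has length 3, e.g. 17, 15, 3.

3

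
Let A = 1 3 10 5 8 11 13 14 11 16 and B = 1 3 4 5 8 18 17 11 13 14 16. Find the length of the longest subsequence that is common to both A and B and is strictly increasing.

A longest common strictly increasing subsequence is 1, 3, 5, 8, 11, 13, 14, 16 (length 8); it appears in order in both A and B, and no longer such subsequence exists.

8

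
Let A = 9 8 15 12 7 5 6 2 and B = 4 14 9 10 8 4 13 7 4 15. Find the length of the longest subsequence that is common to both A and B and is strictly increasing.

2

A longest common strictly increasing subsequence is 9, 15 (length 2); it appears in order in both A and B, and no longer such subsequence exists.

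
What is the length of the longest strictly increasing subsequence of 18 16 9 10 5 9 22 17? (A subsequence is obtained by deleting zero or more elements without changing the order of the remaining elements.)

3

Let dp[i] be the longest increasing subsequence ending at position i. Then dp = [1, 1, 1, 2, 1, 2, 3, 3].
The maximum is 3; one witness is 9, 10, 22 at positions 3,4,7.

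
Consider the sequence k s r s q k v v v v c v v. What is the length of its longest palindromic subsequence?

One longest palindromic subsequence is vvvvvv (positions 7,8,9,10,12,13); it reads the same forward and backward, and the interval DP gives dp[1][13] = 6.

6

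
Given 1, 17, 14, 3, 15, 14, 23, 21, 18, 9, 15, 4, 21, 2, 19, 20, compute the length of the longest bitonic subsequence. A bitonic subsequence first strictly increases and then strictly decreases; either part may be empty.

9

One longest bitonic subsequence is 1, 14, 15, 23, 21, 18, 15, 4, 2 (positions 1,3,5,7,8,9,11,12,14): it rises to 23 then falls. Length 9 is optimal.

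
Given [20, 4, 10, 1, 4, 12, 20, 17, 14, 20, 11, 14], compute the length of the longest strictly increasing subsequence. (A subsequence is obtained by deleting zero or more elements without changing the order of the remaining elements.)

5

Let dp[i] be the longest increasing subsequence ending at position i. Then dp = [1, 1, 2, 1, 2, 3, 4, 4, 4, 5, 3, 4].
The maximum is 5; one witness is 4, 10, 12, 17, 20 at positions 2,3,6,8,10.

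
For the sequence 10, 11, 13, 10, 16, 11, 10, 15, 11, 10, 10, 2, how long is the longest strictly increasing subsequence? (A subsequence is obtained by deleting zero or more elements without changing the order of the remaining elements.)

4

Let dp[i] be the longest increasing subsequence ending at position i. Then dp = [1, 2, 3, 1, 4, 2, 1, 4, 2, 1, 1, 1].
The maximum is 4; one witness is 10, 11, 13, 16 at positions 1,2,3,5.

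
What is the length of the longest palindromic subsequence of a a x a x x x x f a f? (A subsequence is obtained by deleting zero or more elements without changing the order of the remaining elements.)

7

Using dp[i][j] = 2 + dp[i+1][j−1] if the ends match, else max(dp[i+1][j], dp[i][j−1]):
dp[1][11] = 7. A witness is axxxxxa at positions 2,3,5,6,7,8,10.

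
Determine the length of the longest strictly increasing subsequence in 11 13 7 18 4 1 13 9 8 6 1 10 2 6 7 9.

Scanning left to right, the best length ending at each element is: 11→1, 13→2, 7→1, 18→3, 4→1, 1→1, 13→2, 9→2, 8→2, 6→2, 1→1, 10→3, 2→2, 6→3, 7→4, 9→5.
So the longest increasing subsequence has length 5, e.g. 1, 2, 6, 7, 9.

5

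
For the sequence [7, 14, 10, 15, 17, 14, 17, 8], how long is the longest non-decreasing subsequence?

5

Let dp[i] be the longest non-decreasing subsequence ending at position i. Then dp = [1, 2, 2, 3, 4, 3, 5, 2].
The maximum is 5; one witness is 7, 14, 15, 17, 17 at positions 1,2,4,5,7.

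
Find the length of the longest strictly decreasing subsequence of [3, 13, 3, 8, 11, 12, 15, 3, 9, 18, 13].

3

Let dp[i] be the longest decreasing subsequence ending at position i. Then dp = [1, 1, 2, 2, 2, 2, 1, 3, 3, 1, 2].
The maximum is 3; one witness is 13, 8, 3 at positions 2,4,8.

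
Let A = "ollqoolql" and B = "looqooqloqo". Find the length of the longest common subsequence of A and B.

6

A longest common subsequence is oqoolq (length 6); the LCS DP confirms no longer common subsequence exists.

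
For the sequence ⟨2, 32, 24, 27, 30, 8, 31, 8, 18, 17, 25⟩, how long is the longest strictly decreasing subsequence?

4

One longest decreasing subsequence is 32, 24, 18, 17 (positions 2,3,9,10), of length 4; no longer one exists.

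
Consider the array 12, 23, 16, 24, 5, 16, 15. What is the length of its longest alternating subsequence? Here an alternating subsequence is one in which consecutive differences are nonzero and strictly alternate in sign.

Track the best alternating length ending on an up-step vs a down-step at each position: up/down = 1/1, 2/1, 2/3, 4/1, 1/5, 6/5, 6/7.
The maximum over both is 7; one such subsequence is 12, 23, 16, 24, 5, 16, 15.

7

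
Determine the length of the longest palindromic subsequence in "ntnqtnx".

5

Using dp[i][j] = 2 + dp[i+1][j−1] if the ends match, else max(dp[i+1][j], dp[i][j−1]):
dp[1][7] = 5. A witness is ntqtn at positions 1,2,4,5,6.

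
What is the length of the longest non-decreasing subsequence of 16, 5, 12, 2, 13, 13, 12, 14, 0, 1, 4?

5

Let dp[i] be the longest non-decreasing subsequence ending at position i. Then dp = [1, 1, 2, 1, 3, 4, 3, 5, 1, 2, 3].
The maximum is 5; one witness is 5, 12, 13, 13, 14 at positions 2,3,5,6,8.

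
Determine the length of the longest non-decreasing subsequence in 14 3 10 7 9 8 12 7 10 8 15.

5

Let dp[i] be the longest non-decreasing subsequence ending at position i. Then dp = [1, 1, 2, 2, 3, 3, 4, 3, 4, 4, 5].
The maximum is 5; one witness is 3, 7, 9, 12, 15 at positions 2,4,5,7,11.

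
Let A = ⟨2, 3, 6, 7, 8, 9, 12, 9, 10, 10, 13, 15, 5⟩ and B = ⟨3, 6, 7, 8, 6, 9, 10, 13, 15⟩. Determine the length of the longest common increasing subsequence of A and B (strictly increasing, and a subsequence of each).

For each value that appears in both, track the longest common increasing run ending there.
The best achievable length is 8; one witness is 3, 6, 7, 8, 9, 10, 13, 15 (A-positions 2,3,4,5,6,9,11,12, B-positions 1,2,3,4,6,7,8,9).

8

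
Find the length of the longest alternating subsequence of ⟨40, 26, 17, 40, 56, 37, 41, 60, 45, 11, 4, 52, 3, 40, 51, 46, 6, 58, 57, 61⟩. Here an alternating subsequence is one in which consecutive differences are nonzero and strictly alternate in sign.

13

Track the best alternating length ending on an up-step vs a down-step at each position: up/down = 1/1, 1/2, 1/2, 3/1, 3/1, 3/4, 5/4, 5/1, 5/6, 1/6, 1/6, 7/6, 1/8, 9/8, 9/8, 9/10, 9/10, 11/6, 11/12, 13/1.
The maximum over both is 13; one such subsequence is 40, 26, 40, 37, 60, 45, 52, 3, 51, 46, 58, 57, 61.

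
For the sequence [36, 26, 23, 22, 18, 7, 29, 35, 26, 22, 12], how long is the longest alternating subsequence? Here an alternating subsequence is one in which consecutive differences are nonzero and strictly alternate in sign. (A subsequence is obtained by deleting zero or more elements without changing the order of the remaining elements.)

Track the best alternating length ending on an up-step vs a down-step at each position: up/down = 1/1, 1/2, 1/2, 1/2, 1/2, 1/2, 3/2, 3/2, 3/4, 3/4, 3/4.
The maximum over both is 4; one such subsequence is 36, 26, 29, 26.

4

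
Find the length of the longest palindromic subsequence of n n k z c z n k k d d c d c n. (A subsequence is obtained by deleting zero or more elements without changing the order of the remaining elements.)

One longest palindromic subsequence is ncdcdcn (positions 1,5,10,12,13,14,15); it reads the same forward and backward, and the interval DP gives dp[1][15] = 7.

7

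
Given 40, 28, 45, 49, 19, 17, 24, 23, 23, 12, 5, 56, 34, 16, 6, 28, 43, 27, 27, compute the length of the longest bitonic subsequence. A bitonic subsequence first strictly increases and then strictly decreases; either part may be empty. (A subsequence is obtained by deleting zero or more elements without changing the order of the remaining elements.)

7

Let inc[i] be the LIS ending at i and dec[i] the longest strictly decreasing subsequence starting at i. inc = [1, 1, 2, 3, 1, 1, 2, 2, 2, 1, 1, 4, 3, 2, 2, 3, 4, 3, 3], dec = [6, 5, 5, 5, 4, 3, 4, 3, 3, 2, 1, 4, 3, 2, 1, 2, 2, 1, 1].
max_i inc[i]+dec[i]−1 = 7, with one witness 40, 45, 49, 24, 23, 16, 6.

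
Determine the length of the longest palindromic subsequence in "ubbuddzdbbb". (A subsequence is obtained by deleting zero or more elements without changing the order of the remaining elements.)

Using dp[i][j] = 2 + dp[i+1][j−1] if the ends match, else max(dp[i+1][j], dp[i][j−1]):
dp[1][11] = 7. A witness is bbdzdbb at positions 2,3,6,7,8,10,11.

7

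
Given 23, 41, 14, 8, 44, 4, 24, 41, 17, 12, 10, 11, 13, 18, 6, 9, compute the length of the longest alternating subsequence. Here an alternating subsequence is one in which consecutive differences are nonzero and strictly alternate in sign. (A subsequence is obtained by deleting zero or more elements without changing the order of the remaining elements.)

A longest alternating subsequence is 23, 41, 14, 44, 4, 24, 10, 11, 6, 9 (positions 1,2,3,5,6,7,11,12,15,16); its 9 consecutive differences strictly alternate in sign, and length 10 is optimal.

10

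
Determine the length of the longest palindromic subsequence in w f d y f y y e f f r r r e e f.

7

Using dp[i][j] = 2 + dp[i+1][j−1] if the ends match, else max(dp[i+1][j], dp[i][j−1]):
dp[1][16] = 7. A witness is ferrref at positions 2,8,11,12,13,15,16.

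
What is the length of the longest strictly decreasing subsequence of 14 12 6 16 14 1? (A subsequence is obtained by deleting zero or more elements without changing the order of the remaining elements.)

4

One longest decreasing subsequence is 14, 12, 6, 1 (positions 1,2,3,6), of length 4; no longer one exists.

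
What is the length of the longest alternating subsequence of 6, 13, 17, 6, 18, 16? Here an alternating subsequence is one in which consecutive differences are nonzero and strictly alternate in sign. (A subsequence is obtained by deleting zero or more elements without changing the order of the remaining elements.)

Track the best alternating length ending on an up-step vs a down-step at each position: up/down = 1/1, 2/1, 2/1, 1/3, 4/1, 4/5.
The maximum over both is 5; one such subsequence is 6, 13, 6, 18, 16.

5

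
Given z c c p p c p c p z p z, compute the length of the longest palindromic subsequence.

9

Using dp[i][j] = 2 + dp[i+1][j−1] if the ends match, else max(dp[i+1][j], dp[i][j−1]):
dp[1][12] = 9. A witness is zppcpcppz at positions 1,4,5,6,7,8,9,11,12.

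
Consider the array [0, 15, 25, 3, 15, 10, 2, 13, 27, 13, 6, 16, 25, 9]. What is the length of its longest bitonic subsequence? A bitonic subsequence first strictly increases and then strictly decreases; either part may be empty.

7

One longest bitonic subsequence is 0, 3, 10, 13, 27, 25, 9 (positions 1,4,6,8,9,13,14): it rises to 27 then falls. Length 7 is optimal.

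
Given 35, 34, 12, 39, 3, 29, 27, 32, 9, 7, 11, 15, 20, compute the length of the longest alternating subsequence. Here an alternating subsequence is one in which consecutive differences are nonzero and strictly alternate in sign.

A longest alternating subsequence is 35, 34, 39, 3, 29, 27, 32, 9, 11 (positions 1,2,4,5,6,7,8,9,11); its 8 consecutive differences strictly alternate in sign, and length 9 is optimal.

9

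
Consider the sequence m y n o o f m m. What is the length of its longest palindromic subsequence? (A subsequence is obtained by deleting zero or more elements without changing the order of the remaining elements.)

4

One longest palindromic subsequence is moom (positions 1,4,5,8); it reads the same forward and backward, and the interval DP gives dp[1][8] = 4.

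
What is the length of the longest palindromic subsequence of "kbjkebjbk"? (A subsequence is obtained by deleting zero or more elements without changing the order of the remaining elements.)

7

One longest palindromic subsequence is kbjbjbk (positions 1,2,3,6,7,8,9); it reads the same forward and backward, and the interval DP gives dp[1][9] = 7.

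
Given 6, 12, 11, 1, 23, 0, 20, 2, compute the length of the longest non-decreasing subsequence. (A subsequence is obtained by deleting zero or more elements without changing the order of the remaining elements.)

3

One longest non-decreasing subsequence is 6, 12, 23 (positions 1,2,5), of length 3; no longer one exists.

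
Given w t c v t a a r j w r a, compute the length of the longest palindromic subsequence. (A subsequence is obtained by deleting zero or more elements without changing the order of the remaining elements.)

5

One longest palindromic subsequence is arwra (positions 6,8,10,11,12); it reads the same forward and backward, and the interval DP gives dp[1][12] = 5.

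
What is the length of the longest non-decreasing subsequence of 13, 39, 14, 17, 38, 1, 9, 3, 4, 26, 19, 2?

Let dp[i] be the longest non-decreasing subsequence ending at position i. Then dp = [1, 2, 2, 3, 4, 1, 2, 2, 3, 4, 4, 2].
The maximum is 4; one witness is 13, 14, 17, 38 at positions 1,3,4,5.

4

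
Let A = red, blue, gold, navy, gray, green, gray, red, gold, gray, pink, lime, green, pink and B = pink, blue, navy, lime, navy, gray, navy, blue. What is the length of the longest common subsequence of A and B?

3

Backtracking the LCS table gives one alignment: blue (A2,B2) → navy (A4,B5) → gray (A5,B6).
So the longest common subsequence has length 3.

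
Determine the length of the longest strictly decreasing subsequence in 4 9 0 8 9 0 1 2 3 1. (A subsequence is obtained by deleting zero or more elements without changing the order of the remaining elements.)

Scanning left to right, the best length ending at each element is: 4→1, 9→1, 0→2, 8→2, 9→1, 0→3, 1→3, 2→3, 3→3, 1→4.
So the longest decreasing subsequence has length 4, e.g. 9, 8, 2, 1.

4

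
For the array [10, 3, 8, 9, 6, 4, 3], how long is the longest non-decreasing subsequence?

One longest non-decreasing subsequence is 3, 8, 9 (positions 2,3,4), of length 3; no longer one exists.

3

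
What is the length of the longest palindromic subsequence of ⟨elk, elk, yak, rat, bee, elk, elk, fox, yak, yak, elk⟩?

Using dp[i][j] = 2 + dp[i+1][j−1] if the ends match, else max(dp[i+1][j], dp[i][j−1]):
dp[1][11] = 6. A witness is elk yak elk elk yak elk at positions 1,3,6,7,10,11.

6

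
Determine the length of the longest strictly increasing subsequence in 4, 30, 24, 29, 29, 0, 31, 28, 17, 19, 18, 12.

One longest increasing subsequence is 4, 24, 29, 31 (positions 1,3,4,7), of length 4; no longer one exists.

4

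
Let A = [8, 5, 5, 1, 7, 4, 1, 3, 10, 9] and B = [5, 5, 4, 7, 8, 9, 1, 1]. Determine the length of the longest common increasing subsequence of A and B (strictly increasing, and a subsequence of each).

3

A longest common strictly increasing subsequence is 5, 7, 9 (length 3); it appears in order in both A and B, and no longer such subsequence exists.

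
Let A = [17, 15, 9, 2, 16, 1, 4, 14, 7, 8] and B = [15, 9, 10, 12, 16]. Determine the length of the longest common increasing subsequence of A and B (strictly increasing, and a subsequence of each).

For each value that appears in both, track the longest common increasing run ending there.
The best achievable length is 2; one witness is 15, 16 (A-positions 2,5, B-positions 1,5).

2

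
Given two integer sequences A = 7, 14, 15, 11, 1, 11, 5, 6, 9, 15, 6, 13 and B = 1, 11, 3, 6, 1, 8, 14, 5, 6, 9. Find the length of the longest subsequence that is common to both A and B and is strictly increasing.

For each value that appears in both, track the longest common increasing run ending there.
The best achievable length is 4; one witness is 1, 5, 6, 9 (A-positions 5,7,8,9, B-positions 1,8,9,10).

4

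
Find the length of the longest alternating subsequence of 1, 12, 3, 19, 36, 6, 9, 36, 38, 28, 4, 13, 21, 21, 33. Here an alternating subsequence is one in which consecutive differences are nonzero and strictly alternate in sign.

8

Track the best alternating length ending on an up-step vs a down-step at each position: up/down = 1/1, 2/1, 2/3, 4/1, 4/1, 4/5, 6/5, 6/1, 6/1, 6/7, 4/7, 8/7, 8/7, 8/7, 8/7.
The maximum over both is 8; one such subsequence is 1, 12, 3, 19, 6, 9, 4, 13.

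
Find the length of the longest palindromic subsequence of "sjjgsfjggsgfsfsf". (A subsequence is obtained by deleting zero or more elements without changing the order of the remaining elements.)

One longest palindromic subsequence is ssfgsgfss (positions 1,5,6,8,10,11,12,13,15); it reads the same forward and backward, and the interval DP gives dp[1][16] = 9.

9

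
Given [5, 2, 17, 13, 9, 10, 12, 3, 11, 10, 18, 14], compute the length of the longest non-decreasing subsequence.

One longest non-decreasing subsequence is 5, 9, 10, 12, 18 (positions 1,5,6,7,11), of length 5; no longer one exists.

5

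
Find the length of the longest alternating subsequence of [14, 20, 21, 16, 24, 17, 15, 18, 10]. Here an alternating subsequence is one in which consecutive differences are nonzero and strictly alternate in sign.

7

Track the best alternating length ending on an up-step vs a down-step at each position: up/down = 1/1, 2/1, 2/1, 2/3, 4/1, 4/5, 2/5, 6/5, 1/7.
The maximum over both is 7; one such subsequence is 14, 20, 16, 24, 17, 18, 10.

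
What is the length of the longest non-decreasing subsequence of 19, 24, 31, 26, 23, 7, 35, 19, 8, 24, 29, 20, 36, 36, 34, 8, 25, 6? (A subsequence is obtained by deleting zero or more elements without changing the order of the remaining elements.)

One longest non-decreasing subsequence is 19, 24, 31, 35, 36, 36 (positions 1,2,3,7,13,14), of length 6; no longer one exists.

6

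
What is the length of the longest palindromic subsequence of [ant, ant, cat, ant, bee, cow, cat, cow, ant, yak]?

Using dp[i][j] = 2 + dp[i+1][j−1] if the ends match, else max(dp[i+1][j], dp[i][j−1]):
dp[1][10] = 5. A witness is ant cow cat cow ant at positions 4,6,7,8,9.

5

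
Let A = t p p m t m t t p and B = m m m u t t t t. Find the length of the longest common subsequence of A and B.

Backtracking the LCS table gives one alignment: t (A1,B5) → t (A5,B6) → t (A7,B7) → t (A8,B8).
So the longest common subsequence has length 4.

4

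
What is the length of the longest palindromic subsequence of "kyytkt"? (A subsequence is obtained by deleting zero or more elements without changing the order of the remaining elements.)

One longest palindromic subsequence is kyyk (positions 1,2,3,5); it reads the same forward and backward, and the interval DP gives dp[1][6] = 4.

4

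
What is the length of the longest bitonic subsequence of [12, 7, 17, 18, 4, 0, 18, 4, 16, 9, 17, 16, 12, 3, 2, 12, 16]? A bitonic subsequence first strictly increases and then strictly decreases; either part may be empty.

One longest bitonic subsequence is 12, 17, 18, 17, 16, 12, 3, 2 (positions 1,3,4,11,12,13,14,15): it rises to 18 then falls. Length 8 is optimal.

8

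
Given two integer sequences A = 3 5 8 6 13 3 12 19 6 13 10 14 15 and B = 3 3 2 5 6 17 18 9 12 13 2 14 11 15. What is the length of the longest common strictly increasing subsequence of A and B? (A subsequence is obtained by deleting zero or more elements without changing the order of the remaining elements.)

7

For each value that appears in both, track the longest common increasing run ending there.
The best achievable length is 7; one witness is 3, 5, 6, 12, 13, 14, 15 (A-positions 1,2,4,7,10,12,13, B-positions 1,4,5,9,10,12,14).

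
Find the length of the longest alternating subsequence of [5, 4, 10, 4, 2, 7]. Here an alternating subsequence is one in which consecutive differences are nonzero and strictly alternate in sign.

Track the best alternating length ending on an up-step vs a down-step at each position: up/down = 1/1, 1/2, 3/1, 1/4, 1/4, 5/4.
The maximum over both is 5; one such subsequence is 5, 4, 10, 4, 7.

5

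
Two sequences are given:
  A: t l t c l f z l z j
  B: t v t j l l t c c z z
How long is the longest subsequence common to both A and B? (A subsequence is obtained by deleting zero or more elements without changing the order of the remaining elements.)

6

Backtracking the LCS table gives one alignment: t (A1,B3) → l (A2,B6) → t (A3,B7) → c (A4,B9) → z (A7,B10) → z (A9,B11).
So the longest common subsequence has length 6.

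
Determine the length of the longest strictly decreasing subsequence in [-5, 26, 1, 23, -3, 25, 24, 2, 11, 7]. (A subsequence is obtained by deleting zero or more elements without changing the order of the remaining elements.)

One longest decreasing subsequence is 26, 25, 24, 11, 7 (positions 2,6,7,9,10), of length 5; no longer one exists.

5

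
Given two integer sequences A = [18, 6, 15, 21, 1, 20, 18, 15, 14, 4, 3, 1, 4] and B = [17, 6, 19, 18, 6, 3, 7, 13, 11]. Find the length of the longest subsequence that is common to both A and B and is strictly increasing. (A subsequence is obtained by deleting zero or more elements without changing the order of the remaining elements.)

For each value that appears in both, track the longest common increasing run ending there.
The best achievable length is 2; one witness is 6, 18 (A-positions 2,7, B-positions 2,4).

2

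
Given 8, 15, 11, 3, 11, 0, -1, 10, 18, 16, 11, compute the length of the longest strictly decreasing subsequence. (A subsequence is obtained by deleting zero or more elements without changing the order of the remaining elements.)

One longest decreasing subsequence is 15, 11, 3, 0, -1 (positions 2,3,4,6,7), of length 5; no longer one exists.

5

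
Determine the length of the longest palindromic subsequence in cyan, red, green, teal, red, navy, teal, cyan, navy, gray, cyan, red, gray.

5

One longest palindromic subsequence is red cyan gray cyan red (positions 5,8,10,11,12); it reads the same forward and backward, and the interval DP gives dp[1][13] = 5.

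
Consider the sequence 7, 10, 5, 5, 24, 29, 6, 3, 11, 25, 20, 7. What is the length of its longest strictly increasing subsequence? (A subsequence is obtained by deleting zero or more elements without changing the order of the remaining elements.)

4

Scanning left to right, the best length ending at each element is: 7→1, 10→2, 5→1, 5→1, 24→3, 29→4, 6→2, 3→1, 11→3, 25→4, 20→4, 7→3.
So the longest increasing subsequence has length 4, e.g. 7, 10, 24, 29.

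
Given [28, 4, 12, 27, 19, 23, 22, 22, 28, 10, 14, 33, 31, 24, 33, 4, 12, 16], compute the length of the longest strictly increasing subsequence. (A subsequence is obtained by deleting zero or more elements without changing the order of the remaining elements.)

7

One longest increasing subsequence is 4, 12, 19, 23, 28, 31, 33 (positions 2,3,5,6,9,13,15), of length 7; no longer one exists.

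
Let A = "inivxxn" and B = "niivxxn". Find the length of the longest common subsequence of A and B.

6

A longest common subsequence is iivxxn (length 6); the LCS DP confirms no longer common subsequence exists.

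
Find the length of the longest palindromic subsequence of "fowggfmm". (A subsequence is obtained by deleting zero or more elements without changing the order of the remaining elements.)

4

Using dp[i][j] = 2 + dp[i+1][j−1] if the ends match, else max(dp[i+1][j], dp[i][j−1]):
dp[1][8] = 4. A witness is fggf at positions 1,4,5,6.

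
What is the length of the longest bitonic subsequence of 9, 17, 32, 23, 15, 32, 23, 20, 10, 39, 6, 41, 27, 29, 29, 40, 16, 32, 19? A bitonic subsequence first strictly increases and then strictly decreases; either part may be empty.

One longest bitonic subsequence is 9, 17, 23, 32, 39, 41, 40, 32, 19 (positions 1,2,4,6,10,12,16,18,19): it rises to 41 then falls. Length 9 is optimal.

9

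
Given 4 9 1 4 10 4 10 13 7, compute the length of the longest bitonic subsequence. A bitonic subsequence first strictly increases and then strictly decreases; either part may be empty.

Let inc[i] be the LIS ending at i and dec[i] the longest strictly decreasing subsequence starting at i. inc = [1, 2, 1, 2, 3, 2, 3, 4, 3], dec = [2, 2, 1, 1, 2, 1, 2, 2, 1].
max_i inc[i]+dec[i]−1 = 5, with one witness 4, 9, 10, 13, 7.

5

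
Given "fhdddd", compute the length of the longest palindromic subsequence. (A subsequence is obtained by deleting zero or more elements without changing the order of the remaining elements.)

4

One longest palindromic subsequence is dddd (positions 3,4,5,6); it reads the same forward and backward, and the interval DP gives dp[1][6] = 4.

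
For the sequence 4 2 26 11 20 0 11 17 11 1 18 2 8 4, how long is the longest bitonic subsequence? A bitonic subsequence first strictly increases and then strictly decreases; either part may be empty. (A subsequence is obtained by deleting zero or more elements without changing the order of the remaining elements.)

One longest bitonic subsequence is 4, 26, 20, 17, 11, 8, 4 (positions 1,3,5,8,9,13,14): it rises to 26 then falls. Length 7 is optimal.

7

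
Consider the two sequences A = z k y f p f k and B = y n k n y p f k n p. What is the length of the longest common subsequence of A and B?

5

A longest common subsequence is kypfk (length 5); the LCS DP confirms no longer common subsequence exists.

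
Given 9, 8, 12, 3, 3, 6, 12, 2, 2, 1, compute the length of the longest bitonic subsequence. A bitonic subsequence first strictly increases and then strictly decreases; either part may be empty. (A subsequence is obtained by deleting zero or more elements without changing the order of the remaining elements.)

One longest bitonic subsequence is 9, 8, 6, 2, 1 (positions 1,2,6,9,10): it rises to 9 then falls. Length 5 is optimal.

5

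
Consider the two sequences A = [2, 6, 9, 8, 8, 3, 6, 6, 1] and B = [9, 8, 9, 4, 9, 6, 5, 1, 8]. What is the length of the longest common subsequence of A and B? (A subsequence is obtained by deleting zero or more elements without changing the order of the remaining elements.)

4

A longest common subsequence is 9, 8, 6, 1 (length 4); the LCS DP confirms no longer common subsequence exists.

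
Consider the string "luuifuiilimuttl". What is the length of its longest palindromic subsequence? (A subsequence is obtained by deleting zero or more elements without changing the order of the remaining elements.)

Using dp[i][j] = 2 + dp[i+1][j−1] if the ends match, else max(dp[i+1][j], dp[i][j−1]):
dp[1][15] = 8. A witness is luiiiiul at positions 1,3,4,7,8,10,12,15.

8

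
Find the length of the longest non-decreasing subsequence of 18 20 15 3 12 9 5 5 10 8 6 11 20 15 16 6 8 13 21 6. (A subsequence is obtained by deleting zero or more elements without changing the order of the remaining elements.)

Let dp[i] be the longest non-decreasing subsequence ending at position i. Then dp = [1, 2, 1, 1, 2, 2, 2, 3, 4, 4, 4, 5, 6, 6, 7, 5, 6, 7, 8, 6].
The maximum is 8; one witness is 3, 5, 5, 10, 11, 15, 16, 21 at positions 4,7,8,9,12,14,15,19.

8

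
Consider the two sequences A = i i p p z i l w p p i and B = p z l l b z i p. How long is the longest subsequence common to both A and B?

4

Backtracking the LCS table gives one alignment: p (A3,B1) → z (A5,B6) → i (A6,B7) → p (A10,B8).
So the longest common subsequence has length 4.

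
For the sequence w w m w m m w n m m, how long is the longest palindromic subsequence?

6

One longest palindromic subsequence is mwmmwm (positions 3,4,5,6,7,10); it reads the same forward and backward, and the interval DP gives dp[1][10] = 6.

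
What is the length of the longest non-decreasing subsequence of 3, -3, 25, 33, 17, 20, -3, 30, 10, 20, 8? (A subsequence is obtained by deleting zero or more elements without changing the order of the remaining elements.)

4

Let dp[i] be the longest non-decreasing subsequence ending at position i. Then dp = [1, 1, 2, 3, 2, 3, 2, 4, 3, 4, 3].
The maximum is 4; one witness is 3, 17, 20, 30 at positions 1,5,6,8.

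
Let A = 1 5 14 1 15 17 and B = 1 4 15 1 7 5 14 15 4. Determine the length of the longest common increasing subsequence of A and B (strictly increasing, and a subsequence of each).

4

For each value that appears in both, track the longest common increasing run ending there.
The best achievable length is 4; one witness is 1, 5, 14, 15 (A-positions 1,2,3,5, B-positions 1,6,7,8).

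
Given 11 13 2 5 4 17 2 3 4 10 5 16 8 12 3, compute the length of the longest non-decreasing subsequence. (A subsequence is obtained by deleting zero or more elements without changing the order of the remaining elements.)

One longest non-decreasing subsequence is 2, 2, 3, 4, 5, 8, 12 (positions 3,7,8,9,11,13,14), of length 7; no longer one exists.

7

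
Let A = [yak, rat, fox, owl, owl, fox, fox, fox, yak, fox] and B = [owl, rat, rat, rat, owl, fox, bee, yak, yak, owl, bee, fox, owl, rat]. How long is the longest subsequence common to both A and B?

A longest common subsequence is rat, owl, fox, yak, fox (length 5); the LCS DP confirms no longer common subsequence exists.

5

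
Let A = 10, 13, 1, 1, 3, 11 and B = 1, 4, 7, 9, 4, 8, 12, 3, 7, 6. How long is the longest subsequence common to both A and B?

2

A longest common subsequence is 1, 3 (length 2); the LCS DP confirms no longer common subsequence exists.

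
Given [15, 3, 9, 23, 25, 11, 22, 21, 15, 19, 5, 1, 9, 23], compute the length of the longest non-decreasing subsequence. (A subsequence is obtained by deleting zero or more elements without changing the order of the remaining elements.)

One longest non-decreasing subsequence is 3, 9, 11, 15, 19, 23 (positions 2,3,6,9,10,14), of length 6; no longer one exists.

6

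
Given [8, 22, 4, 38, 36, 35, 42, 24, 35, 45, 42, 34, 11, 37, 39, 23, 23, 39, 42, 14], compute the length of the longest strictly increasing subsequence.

7

One longest increasing subsequence is 8, 22, 24, 35, 37, 39, 42 (positions 1,2,8,9,14,15,19), of length 7; no longer one exists.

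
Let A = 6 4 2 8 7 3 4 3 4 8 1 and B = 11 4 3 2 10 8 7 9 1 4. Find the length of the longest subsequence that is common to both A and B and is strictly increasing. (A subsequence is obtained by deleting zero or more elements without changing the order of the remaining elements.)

2

For each value that appears in both, track the longest common increasing run ending there.
The best achievable length is 2; one witness is 4, 8 (A-positions 2,4, B-positions 2,6).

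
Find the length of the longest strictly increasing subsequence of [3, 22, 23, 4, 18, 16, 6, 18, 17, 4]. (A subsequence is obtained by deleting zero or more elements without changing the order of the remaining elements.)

4

One longest increasing subsequence is 3, 4, 16, 18 (positions 1,4,6,8), of length 4; no longer one exists.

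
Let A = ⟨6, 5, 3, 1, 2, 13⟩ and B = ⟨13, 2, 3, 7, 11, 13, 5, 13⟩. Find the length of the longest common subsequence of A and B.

Backtracking the LCS table gives one alignment: 5 (A2,B7) → 13 (A6,B8).
So the longest common subsequence has length 2.

2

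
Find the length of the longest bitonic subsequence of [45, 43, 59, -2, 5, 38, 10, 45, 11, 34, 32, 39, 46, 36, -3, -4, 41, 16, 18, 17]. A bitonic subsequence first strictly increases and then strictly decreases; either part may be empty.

One longest bitonic subsequence is -2, 5, 10, 11, 34, 39, 46, 41, 18, 17 (positions 4,5,7,9,10,12,13,17,19,20): it rises to 46 then falls. Length 10 is optimal.

10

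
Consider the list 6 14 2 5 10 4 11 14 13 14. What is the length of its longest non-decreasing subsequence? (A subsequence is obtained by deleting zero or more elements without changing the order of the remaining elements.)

6

One longest non-decreasing subsequence is 2, 5, 10, 11, 14, 14 (positions 3,4,5,7,8,10), of length 6; no longer one exists.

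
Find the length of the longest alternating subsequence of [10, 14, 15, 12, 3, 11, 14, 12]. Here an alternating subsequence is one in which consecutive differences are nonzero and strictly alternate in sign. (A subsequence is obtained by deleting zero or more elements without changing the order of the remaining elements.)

A longest alternating subsequence is 10, 14, 12, 14, 12 (positions 1,2,4,7,8); its 4 consecutive differences strictly alternate in sign, and length 5 is optimal.

5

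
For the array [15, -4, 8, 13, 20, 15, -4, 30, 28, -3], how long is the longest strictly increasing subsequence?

Let dp[i] be the longest increasing subsequence ending at position i. Then dp = [1, 1, 2, 3, 4, 4, 1, 5, 5, 2].
The maximum is 5; one witness is -4, 8, 13, 20, 30 at positions 2,3,4,5,8.

5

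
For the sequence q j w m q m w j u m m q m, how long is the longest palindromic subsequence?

9

Using dp[i][j] = 2 + dp[i+1][j−1] if the ends match, else max(dp[i+1][j], dp[i][j−1]):
dp[1][13] = 9. A witness is qjwmqmwjq at positions 1,2,3,4,5,6,7,8,12.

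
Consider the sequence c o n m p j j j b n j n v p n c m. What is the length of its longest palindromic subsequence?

10

One longest palindromic subsequence is cnpjjjjpnc (positions 1,3,5,6,7,8,11,14,15,16); it reads the same forward and backward, and the interval DP gives dp[1][17] = 10.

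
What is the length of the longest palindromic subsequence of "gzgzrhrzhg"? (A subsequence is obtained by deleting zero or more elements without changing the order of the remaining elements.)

7

One longest palindromic subsequence is gzrhrzg (positions 1,4,5,6,7,8,10); it reads the same forward and backward, and the interval DP gives dp[1][10] = 7.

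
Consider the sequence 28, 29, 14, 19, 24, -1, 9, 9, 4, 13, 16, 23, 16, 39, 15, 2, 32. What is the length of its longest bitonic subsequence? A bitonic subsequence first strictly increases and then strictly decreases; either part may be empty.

One longest bitonic subsequence is -1, 9, 13, 16, 23, 16, 15, 2 (positions 6,7,10,11,12,13,15,16): it rises to 23 then falls. Length 8 is optimal.

8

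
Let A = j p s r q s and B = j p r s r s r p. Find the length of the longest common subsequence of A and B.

A longest common subsequence is jpsrs (length 5); the LCS DP confirms no longer common subsequence exists.

5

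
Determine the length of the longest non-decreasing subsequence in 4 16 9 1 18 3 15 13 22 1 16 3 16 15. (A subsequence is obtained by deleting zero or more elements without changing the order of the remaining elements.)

5

Let dp[i] be the longest non-decreasing subsequence ending at position i. Then dp = [1, 2, 2, 1, 3, 2, 3, 3, 4, 2, 4, 3, 5, 4].
The maximum is 5; one witness is 4, 9, 15, 16, 16 at positions 1,3,7,11,13.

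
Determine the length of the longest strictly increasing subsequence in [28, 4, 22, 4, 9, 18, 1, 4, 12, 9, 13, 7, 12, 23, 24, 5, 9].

Let dp[i] be the longest increasing subsequence ending at position i. Then dp = [1, 1, 2, 1, 2, 3, 1, 2, 3, 3, 4, 3, 4, 5, 6, 3, 4].
The maximum is 6; one witness is 4, 9, 12, 13, 23, 24 at positions 2,5,9,11,14,15.

6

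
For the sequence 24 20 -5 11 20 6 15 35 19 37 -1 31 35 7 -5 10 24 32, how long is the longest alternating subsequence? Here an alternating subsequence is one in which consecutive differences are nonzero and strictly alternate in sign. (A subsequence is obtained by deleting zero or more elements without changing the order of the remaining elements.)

11

Track the best alternating length ending on an up-step vs a down-step at each position: up/down = 1/1, 1/2, 1/2, 3/2, 3/2, 3/4, 5/4, 5/1, 5/6, 7/1, 3/8, 9/8, 9/8, 9/10, 1/10, 11/10, 11/10, 11/10.
The maximum over both is 11; one such subsequence is 24, -5, 11, 6, 35, 19, 37, -1, 31, 7, 10.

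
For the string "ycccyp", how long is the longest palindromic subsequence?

5

One longest palindromic subsequence is ycccy (positions 1,2,3,4,5); it reads the same forward and backward, and the interval DP gives dp[1][6] = 5.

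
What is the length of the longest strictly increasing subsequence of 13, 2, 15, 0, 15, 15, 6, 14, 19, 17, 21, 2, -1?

Let dp[i] be the longest increasing subsequence ending at position i. Then dp = [1, 1, 2, 1, 2, 2, 2, 3, 4, 4, 5, 2, 1].
The maximum is 5; one witness is 2, 6, 14, 19, 21 at positions 2,7,8,9,11.

5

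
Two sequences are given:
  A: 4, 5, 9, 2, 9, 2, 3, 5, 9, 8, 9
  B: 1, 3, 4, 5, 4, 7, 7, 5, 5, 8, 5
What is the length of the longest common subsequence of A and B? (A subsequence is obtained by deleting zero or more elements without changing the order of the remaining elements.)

4

Backtracking the LCS table gives one alignment: 4 (A1,B5) → 5 (A2,B8) → 5 (A8,B9) → 8 (A10,B10).
So the longest common subsequence has length 4.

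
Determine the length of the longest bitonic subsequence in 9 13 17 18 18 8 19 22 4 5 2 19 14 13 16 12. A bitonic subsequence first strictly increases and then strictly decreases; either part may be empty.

One longest bitonic subsequence is 9, 13, 17, 18, 19, 22, 19, 14, 13, 12 (positions 1,2,3,4,7,8,12,13,14,16): it rises to 22 then falls. Length 10 is optimal.

10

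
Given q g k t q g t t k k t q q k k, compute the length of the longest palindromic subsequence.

One longest palindromic subsequence is kqtkktqk (positions 3,5,8,9,10,11,13,15); it reads the same forward and backward, and the interval DP gives dp[1][15] = 8.

8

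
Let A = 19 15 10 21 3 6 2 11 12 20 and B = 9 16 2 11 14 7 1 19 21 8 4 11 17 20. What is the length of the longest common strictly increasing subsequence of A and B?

3

A longest common strictly increasing subsequence is 2, 11, 20 (length 3); it appears in order in both A and B, and no longer such subsequence exists.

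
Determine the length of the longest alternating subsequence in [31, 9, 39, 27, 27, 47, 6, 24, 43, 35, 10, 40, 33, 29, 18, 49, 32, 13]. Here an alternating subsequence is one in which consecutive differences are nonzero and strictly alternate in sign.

Track the best alternating length ending on an up-step vs a down-step at each position: up/down = 1/1, 1/2, 3/1, 3/4, 3/4, 5/1, 1/6, 7/6, 7/6, 7/8, 7/8, 9/8, 9/10, 9/10, 9/10, 11/1, 11/12, 9/12.
The maximum over both is 12; one such subsequence is 31, 9, 39, 27, 47, 6, 43, 35, 40, 33, 49, 32.

12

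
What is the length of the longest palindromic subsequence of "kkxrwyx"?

One longest palindromic subsequence is xyx (positions 3,6,7); it reads the same forward and backward, and the interval DP gives dp[1][7] = 3.

3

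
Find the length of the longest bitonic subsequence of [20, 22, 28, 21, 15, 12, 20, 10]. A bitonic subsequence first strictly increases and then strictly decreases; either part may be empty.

One longest bitonic subsequence is 20, 22, 28, 21, 15, 12, 10 (positions 1,2,3,4,5,6,8): it rises to 28 then falls. Length 7 is optimal.

7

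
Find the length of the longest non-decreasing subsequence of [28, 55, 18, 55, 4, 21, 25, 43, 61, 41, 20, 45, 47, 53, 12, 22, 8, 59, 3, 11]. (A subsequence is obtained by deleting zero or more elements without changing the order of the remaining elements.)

Scanning left to right, the best length ending at each element is: 28→1, 55→2, 18→1, 55→3, 4→1, 21→2, 25→3, 43→4, 61→5, 41→4, 20→2, 45→5, 47→6, 53→7, 12→2, 22→3, 8→2, 59→8, 3→1, 11→3.
So the longest non-decreasing subsequence has length 8, e.g. 18, 21, 25, 43, 45, 47, 53, 59.

8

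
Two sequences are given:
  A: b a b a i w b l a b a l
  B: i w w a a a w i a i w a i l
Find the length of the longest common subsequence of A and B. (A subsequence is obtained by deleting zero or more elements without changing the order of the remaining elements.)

6

Backtracking the LCS table gives one alignment: a (A2,B6) → a (A4,B9) → i (A5,B10) → w (A6,B11) → a (A9,B12) → l (A12,B14).
So the longest common subsequence has length 6.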